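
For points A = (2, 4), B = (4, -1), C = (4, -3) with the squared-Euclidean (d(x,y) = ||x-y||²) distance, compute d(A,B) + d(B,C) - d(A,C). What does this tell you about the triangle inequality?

d(A,B) = 2² + 5² = 29, d(B,C) = 0² + 2² = 4, d(A,C) = 2² + 7² = 53.
d(A,B) + d(B,C) - d(A,C) = 29 + 4 - 53 = 33 - 53 = -20. This is < 0, so the triangle inequality FAILS for these points (squared-Euclidean is not a metric).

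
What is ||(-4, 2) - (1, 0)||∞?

max(|x_i - y_i|) = max(|-4 - 1|, |2 - 0|) = max(5, 2) = 5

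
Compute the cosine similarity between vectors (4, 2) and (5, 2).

With u = (4, 2), v = (5, 2):
u·v = 4·5 + 2·2 = 20 + 4 = 24.
|u| = √(4² + 2²) = √20, |v| = √(5² + 2²) = √29, so |u||v| = √(20·29) = √580.
cos θ = (u·v)/(|u||v|) = 24/√580 ≈ 0.9965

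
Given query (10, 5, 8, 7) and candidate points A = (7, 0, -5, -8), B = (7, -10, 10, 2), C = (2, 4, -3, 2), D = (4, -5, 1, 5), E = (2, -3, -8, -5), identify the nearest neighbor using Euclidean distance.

Distances: d(A) ≈ 20.6882, d(B) ≈ 16.2173, d(C) ≈ 14.5258, d(D) ≈ 13.7477, d(E) ≈ 22.9783. Nearest: D = (4, -5, 1, 5) with distance 13.7477.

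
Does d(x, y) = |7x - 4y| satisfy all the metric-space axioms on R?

No. d fails symmetry: d(2, 8) = |7·2 - 4·8| = |-18| = 18, but d(8, 2) = |7·8 - 4·2| = |48| = 48. Since 18 ≠ 48, d(x,y) ≠ d(y,x) in general.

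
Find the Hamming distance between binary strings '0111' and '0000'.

Differing positions: 2, 3, 4. Hamming distance = 3.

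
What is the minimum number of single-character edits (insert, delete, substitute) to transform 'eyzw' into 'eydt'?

Let D[i][j] be the edit distance between the first i characters of 'eyzw' and the first j characters of 'eydt', with D[i][0] = i, D[0][j] = j, and D[i][j] = D[i-1][j-1] if the characters match, else 1 + min(D[i-1][j], D[i][j-1], D[i-1][j-1]). Filling the table (rows: prefixes of 'eyzw', columns: prefixes of 'eydt'):
     ε  e  y  d  t
  ε  0  1  2  3  4
  e  1  0  1  2  3
  y  2  1  0  1  2
  z  3  2  1  1  2
  w  4  3  2  2  2
The bottom-right entry gives D[4][4] = 2, so no sequence of fewer than 2 edits works. Backtracking through the table gives one optimal edit sequence (2 edits):
  eyzw → eydw (sub z→d @3)
  eydw → eydt (sub w→t @4)
Edit distance = 2.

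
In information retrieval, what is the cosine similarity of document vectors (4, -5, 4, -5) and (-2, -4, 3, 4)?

With u = (4, -5, 4, -5), v = (-2, -4, 3, 4):
u·v = 4·(-2) + (-5)·(-4) + 4·3 + (-5)·4 = (-8) + 20 + 12 + (-20) = 4.
|u| = √(4² + (-5)² + 4² + (-5)²) = √82, |v| = √((-2)² + (-4)² + 3² + 4²) = √45, so |u||v| = √(82·45) = √3690.
cos θ = (u·v)/(|u||v|) = 4/√3690 ≈ 0.0658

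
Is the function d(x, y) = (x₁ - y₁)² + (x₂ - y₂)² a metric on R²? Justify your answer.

No. The squared Euclidean distance fails the triangle inequality. Counterexample: x = (0, 0), y = (2, 5), z = (4, 10). d(x,z) = 4² + 10² = 116, but d(x,y) + d(y,z) = (2² + 5²) + (2² + 5²) = 29 + 29 = 58. Since 116 > 58, the triangle inequality is violated. (Note: √d, the ordinary Euclidean distance, IS a metric.)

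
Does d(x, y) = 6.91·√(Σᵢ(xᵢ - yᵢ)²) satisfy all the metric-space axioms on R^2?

Yes. The L2 (Euclidean) norm induces a metric on R^2, and multiplying a metric by a positive constant 6.91 > 0 preserves all four axioms: non-negativity (6.91·||x-y|| ≥ 0), identity (6.91·||x-y|| = 0 ⟺ ||x-y|| = 0 ⟺ x = y), symmetry (||x-y|| = ||y-x||), and the triangle inequality (6.91·||x-z|| ≤ 6.91·||x-y|| + 6.91·||y-z||). So d is a metric.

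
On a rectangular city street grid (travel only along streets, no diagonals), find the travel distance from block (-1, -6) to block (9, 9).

Σ|x_i - y_i| = |-1 - 9| + |-6 - 9| = 10 + 15 = 25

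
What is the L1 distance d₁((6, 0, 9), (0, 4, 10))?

Σ|x_i - y_i| = |6 - 0| + |0 - 4| + |9 - 10| = 6 + 4 + 1 = 11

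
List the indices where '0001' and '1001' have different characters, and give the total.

Differing positions: 1. Hamming distance = 1.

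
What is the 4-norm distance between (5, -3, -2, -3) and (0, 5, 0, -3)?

(Σ|x_i - y_i|^4)^(1/4) = (|5 - 0|^4 + |-3 - 5|^4 + |-2 - 0|^4 + |-3 - (-3)|^4)^(1/4)
= (5^4 + 8^4 + 2^4 + 0^4)^(1/4) = (625 + 4096 + 16 + 0)^(1/4) = (4737)^(1/4) ≈ 8.2961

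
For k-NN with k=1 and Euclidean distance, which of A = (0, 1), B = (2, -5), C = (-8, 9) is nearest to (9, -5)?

Distances: d(A) ≈ 10.8167, d(B) = 7, d(C) ≈ 22.0227. Nearest: B = (2, -5) with distance 7.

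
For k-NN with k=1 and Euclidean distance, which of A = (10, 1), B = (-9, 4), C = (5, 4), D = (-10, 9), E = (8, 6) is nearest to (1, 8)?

Distances: d(A) ≈ 11.4018, d(B) ≈ 10.7703, d(C) ≈ 5.6569, d(D) ≈ 11.0454, d(E) ≈ 7.2801. Nearest: C = (5, 4) with distance 5.6569.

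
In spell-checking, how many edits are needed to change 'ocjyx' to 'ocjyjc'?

Let D[i][j] be the edit distance between the first i characters of 'ocjyx' and the first j characters of 'ocjyjc', with D[i][0] = i, D[0][j] = j, and D[i][j] = D[i-1][j-1] if the characters match, else 1 + min(D[i-1][j], D[i][j-1], D[i-1][j-1]). Filling the table (rows: prefixes of 'ocjyx', columns: prefixes of 'ocjyjc'):
     ε  o  c  j  y  j  c
  ε  0  1  2  3  4  5  6
  o  1  0  1  2  3  4  5
  c  2  1  0  1  2  3  4
  j  3  2  1  0  1  2  3
  y  4  3  2  1  0  1  2
  x  5  4  3  2  1  1  2
The bottom-right entry gives D[5][6] = 2, so no sequence of fewer than 2 edits works. Backtracking through the table gives one optimal edit sequence (2 edits):
  ocjyx → ocjyjx (ins j @5)
  ocjyjx → ocjyjc (sub x→c @6)
Edit distance = 2.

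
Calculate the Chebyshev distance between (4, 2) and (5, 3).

max(|x_i - y_i|) = max(|4 - 5|, |2 - 3|) = max(1, 1) = 1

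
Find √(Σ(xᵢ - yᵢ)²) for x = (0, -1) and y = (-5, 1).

√(Σ(x_i - y_i)²) = √((0 - (-5))² + (-1 - 1)²)
= √(5² + (-2)²) = √(25 + 4) = √29 ≈ 5.3852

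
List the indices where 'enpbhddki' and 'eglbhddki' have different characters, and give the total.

Differing positions: 2, 3. Hamming distance = 2.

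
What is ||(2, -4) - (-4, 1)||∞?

max(|x_i - y_i|) = max(|2 - (-4)|, |-4 - 1|) = max(6, 5) = 6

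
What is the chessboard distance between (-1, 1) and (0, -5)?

max(|x_i - y_i|) = max(|-1 - 0|, |1 - (-5)|) = max(1, 6) = 6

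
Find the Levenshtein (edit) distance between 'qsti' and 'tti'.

Let D[i][j] be the edit distance between the first i characters of 'qsti' and the first j characters of 'tti', with D[i][0] = i, D[0][j] = j, and D[i][j] = D[i-1][j-1] if the characters match, else 1 + min(D[i-1][j], D[i][j-1], D[i-1][j-1]). Filling the table (rows: prefixes of 'qsti', columns: prefixes of 'tti'):
     ε  t  t  i
  ε  0  1  2  3
  q  1  1  2  3
  s  2  2  2  3
  t  3  2  2  3
  i  4  3  3  2
The bottom-right entry gives D[4][3] = 2, so no sequence of fewer than 2 edits works. Backtracking through the table gives one optimal edit sequence (2 edits):
  qsti → sti (del q @1)
  sti → tti (sub s→t @1)
Edit distance = 2.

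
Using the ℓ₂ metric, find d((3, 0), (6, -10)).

√(Σ(x_i - y_i)²) = √((3 - 6)² + (0 - (-10))²)
= √((-3)² + 10²) = √(9 + 100) = √109 ≈ 10.4403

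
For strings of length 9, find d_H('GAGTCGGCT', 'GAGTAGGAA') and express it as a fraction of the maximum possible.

Differing positions: 5, 8, 9. Hamming distance = 3. The maximum possible Hamming distance for length-9 strings is 9, so d_H/9 = 3/9 ≈ 0.3333.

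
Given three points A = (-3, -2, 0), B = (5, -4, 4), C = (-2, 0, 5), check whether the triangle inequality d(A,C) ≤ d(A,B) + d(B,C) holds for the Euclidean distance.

d(A,B) = √(8² + 2² + 4²) = √84 ≈ 9.1652, d(B,C) = √(7² + 4² + 1²) = √66 ≈ 8.124, d(A,C) = √(1² + 2² + 5²) = √30 ≈ 5.4772.
d(A,C) ≈ 5.4772 ≤ 9.1652 + 8.124 = 17.2892. Triangle inequality is satisfied.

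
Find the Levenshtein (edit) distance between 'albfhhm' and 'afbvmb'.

Let D[i][j] be the edit distance between the first i characters of 'albfhhm' and the first j characters of 'afbvmb', with D[i][0] = i, D[0][j] = j, and D[i][j] = D[i-1][j-1] if the characters match, else 1 + min(D[i-1][j], D[i][j-1], D[i-1][j-1]). Filling the table (rows: prefixes of 'albfhhm', columns: prefixes of 'afbvmb'):
     ε  a  f  b  v  m  b
  ε  0  1  2  3  4  5  6
  a  1  0  1  2  3  4  5
  l  2  1  1  2  3  4  5
  b  3  2  2  1  2  3  4
  f  4  3  2  2  2  3  4
  h  5  4  3  3  3  3  4
  h  6  5  4  4  4  4  4
  m  7  6  5  5  5  4  5
The bottom-right entry gives D[7][6] = 5, so no sequence of fewer than 5 edits works. Backtracking through the table gives one optimal edit sequence (5 edits):
  albfhhm → afbfhhm (sub l→f @2)
  afbfhhm → afbhhm (del f @4)
  afbhhm → afbvhm (sub h→v @4)
  afbvhm → afbvmm (sub h→m @5)
  afbvmm → afbvmb (sub m→b @6)
Edit distance = 5.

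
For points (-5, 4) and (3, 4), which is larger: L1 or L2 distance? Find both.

L1 = |-5 - 3| + |4 - 4| = 8 + 0 = 8
L2 = √(8² + 0²) = √64 = 8
L1 ≥ L2 always (equality iff movement is along one axis); L1 = L2 here (movement is along a single axis).
Ratio L1/L2 = 8/8 = 1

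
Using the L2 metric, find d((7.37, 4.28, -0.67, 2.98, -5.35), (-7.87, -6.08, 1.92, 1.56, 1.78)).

√(Σ(x_i - y_i)²) = √((7.37 - (-7.87))² + (4.28 - (-6.08))² + (-0.67 - 1.92)² + (2.98 - 1.56)² + (-5.35 - 1.78)²)
= √(15.24² + 10.36² + (-2.59)² + 1.42² + (-7.13)²) = √(232.2576 + 107.3296 + 6.7081 + 2.0164 + 50.8369) = √399.1486 ≈ 19.9787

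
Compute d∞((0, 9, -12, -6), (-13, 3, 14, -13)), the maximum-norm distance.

max(|x_i - y_i|) = max(|0 - (-13)|, |9 - 3|, |-12 - 14|, |-6 - (-13)|) = max(13, 6, 26, 7) = 26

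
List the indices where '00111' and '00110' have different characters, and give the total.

Differing positions: 5. Hamming distance = 1.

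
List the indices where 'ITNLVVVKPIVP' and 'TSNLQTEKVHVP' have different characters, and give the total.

Differing positions: 1, 2, 5, 6, 7, 9, 10. Hamming distance = 7.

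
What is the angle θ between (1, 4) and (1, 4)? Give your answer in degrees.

With u = (1, 4), v = (1, 4):
u·v = 1·1 + 4·4 = 1 + 16 = 17.
|u| = √(1² + 4²) = √17, |v| = √(1² + 4²) = √17, so |u||v| = √(17·17) = √289 = 17.
cos θ = (u·v)/(|u||v|) = 17/17 = 1 (the vectors are parallel, pointing the same way)
θ = arccos(1) = 0°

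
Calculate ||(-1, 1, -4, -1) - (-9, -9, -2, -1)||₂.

√(Σ(x_i - y_i)²) = √((-1 - (-9))² + (1 - (-9))² + (-4 - (-2))² + (-1 - (-1))²)
= √(8² + 10² + (-2)² + 0²) = √(64 + 100 + 4 + 0) = √168 ≈ 12.9615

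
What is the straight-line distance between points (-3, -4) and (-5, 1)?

√(Σ(x_i - y_i)²) = √((-3 - (-5))² + (-4 - 1)²)
= √(2² + (-5)²) = √(4 + 25) = √29 ≈ 5.3852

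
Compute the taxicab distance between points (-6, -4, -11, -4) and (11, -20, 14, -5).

Σ|x_i - y_i| = |-6 - 11| + |-4 - (-20)| + |-11 - 14| + |-4 - (-5)| = 17 + 16 + 25 + 1 = 59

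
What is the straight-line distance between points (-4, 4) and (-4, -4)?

√(Σ(x_i - y_i)²) = √((-4 - (-4))² + (4 - (-4))²)
= √(0² + 8²) = √(0 + 64) = √64 = 8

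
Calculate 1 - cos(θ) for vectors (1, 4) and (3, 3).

With u = (1, 4), v = (3, 3):
u·v = 1·3 + 4·3 = 3 + 12 = 15.
|u| = √(1² + 4²) = √17, |v| = √(3² + 3²) = √18, so |u||v| = √(17·18) = √306.
cos θ = (u·v)/(|u||v|) = 15/√306 ≈ 0.8575
Cosine distance = 1 - cos θ ≈ 1 - 0.8575 = 0.1425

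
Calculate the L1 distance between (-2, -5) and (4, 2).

Σ|x_i - y_i| = |-2 - 4| + |-5 - 2| = 6 + 7 = 13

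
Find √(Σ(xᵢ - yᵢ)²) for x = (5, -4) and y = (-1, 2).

√(Σ(x_i - y_i)²) = √((5 - (-1))² + (-4 - 2)²)
= √(6² + (-6)²) = √(36 + 36) = √72 ≈ 8.4853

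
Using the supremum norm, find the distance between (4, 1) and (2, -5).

max(|x_i - y_i|) = max(|4 - 2|, |1 - (-5)|) = max(2, 6) = 6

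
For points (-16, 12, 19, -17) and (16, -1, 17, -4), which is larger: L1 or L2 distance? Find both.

L1 = |-16 - 16| + |12 - (-1)| + |19 - 17| + |-17 - (-4)| = 32 + 13 + 2 + 13 = 60
L2 = √(32² + 13² + 2² + 13²) = √1366 ≈ 36.9594
L1 ≥ L2 always (equality iff movement is along one axis); L1 > L2 here.
Ratio L1/L2 = 60/√1366 ≈ 1.6234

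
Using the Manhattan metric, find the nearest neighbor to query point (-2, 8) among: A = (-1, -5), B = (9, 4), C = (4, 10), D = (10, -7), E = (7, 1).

Distances: d(A) = 14, d(B) = 15, d(C) = 8, d(D) = 27, d(E) = 16. Nearest: C = (4, 10) with distance 8.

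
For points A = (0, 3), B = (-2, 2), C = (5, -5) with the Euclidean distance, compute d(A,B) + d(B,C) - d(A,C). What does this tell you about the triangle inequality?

d(A,B) = √(2² + 1²) = √5 ≈ 2.2361, d(B,C) = √(7² + 7²) = √98 ≈ 9.8995, d(A,C) = √(5² + 8²) = √89 ≈ 9.434.
d(A,B) + d(B,C) - d(A,C) = 2.2361 + 9.8995 - 9.434 = 12.1356 - 9.434 = 2.7016 (to 4 decimal places). This is ≥ 0, so the triangle inequality holds for these points.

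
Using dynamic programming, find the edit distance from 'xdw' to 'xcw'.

Let D[i][j] be the edit distance between the first i characters of 'xdw' and the first j characters of 'xcw', with D[i][0] = i, D[0][j] = j, and D[i][j] = D[i-1][j-1] if the characters match, else 1 + min(D[i-1][j], D[i][j-1], D[i-1][j-1]). Filling the table (rows: prefixes of 'xdw', columns: prefixes of 'xcw'):
     ε  x  c  w
  ε  0  1  2  3
  x  1  0  1  2
  d  2  1  1  2
  w  3  2  2  1
The bottom-right entry gives D[3][3] = 1, so no sequence of fewer than 1 edit works. Backtracking through the table gives one optimal edit sequence (1 edit):
  xdw → xcw (sub d→c @2)
Edit distance = 1.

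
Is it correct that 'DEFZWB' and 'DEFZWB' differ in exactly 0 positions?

Differing positions: none. Hamming distance = 0, so the claim is true.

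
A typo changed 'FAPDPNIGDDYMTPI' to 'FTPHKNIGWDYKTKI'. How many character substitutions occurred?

Differing positions: 2, 4, 5, 9, 12, 14. Hamming distance = 6.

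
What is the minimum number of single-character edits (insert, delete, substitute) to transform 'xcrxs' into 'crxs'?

Let D[i][j] be the edit distance between the first i characters of 'xcrxs' and the first j characters of 'crxs', with D[i][0] = i, D[0][j] = j, and D[i][j] = D[i-1][j-1] if the characters match, else 1 + min(D[i-1][j], D[i][j-1], D[i-1][j-1]). Filling the table (rows: prefixes of 'xcrxs', columns: prefixes of 'crxs'):
     ε  c  r  x  s
  ε  0  1  2  3  4
  x  1  1  2  2  3
  c  2  1  2  3  3
  r  3  2  1  2  3
  x  4  3  2  1  2
  s  5  4  3  2  1
The bottom-right entry gives D[5][4] = 1, so no sequence of fewer than 1 edit works. Backtracking through the table gives one optimal edit sequence (1 edit):
  xcrxs → crxs (del x @1)
Edit distance = 1.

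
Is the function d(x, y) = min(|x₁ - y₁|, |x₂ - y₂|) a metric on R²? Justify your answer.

No. d fails identity of indiscernibles: take x = (-4, 0) and y = (-4, 8). Then d(x,y) = min(|-4 - (-4)|, |0 - 8|) = min(0, 8) = 0, yet x ≠ y.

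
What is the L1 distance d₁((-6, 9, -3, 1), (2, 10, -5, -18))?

Σ|x_i - y_i| = |-6 - 2| + |9 - 10| + |-3 - (-5)| + |1 - (-18)| = 8 + 1 + 2 + 19 = 30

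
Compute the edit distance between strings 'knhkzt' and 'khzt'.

Let D[i][j] be the edit distance between the first i characters of 'knhkzt' and the first j characters of 'khzt', with D[i][0] = i, D[0][j] = j, and D[i][j] = D[i-1][j-1] if the characters match, else 1 + min(D[i-1][j], D[i][j-1], D[i-1][j-1]). Filling the table (rows: prefixes of 'knhkzt', columns: prefixes of 'khzt'):
     ε  k  h  z  t
  ε  0  1  2  3  4
  k  1  0  1  2  3
  n  2  1  1  2  3
  h  3  2  1  2  3
  k  4  3  2  2  3
  z  5  4  3  2  3
  t  6  5  4  3  2
The bottom-right entry gives D[6][4] = 2, so no sequence of fewer than 2 edits works. Backtracking through the table gives one optimal edit sequence (2 edits):
  knhkzt → khkzt (del n @2)
  khkzt → khzt (del k @3)
Edit distance = 2.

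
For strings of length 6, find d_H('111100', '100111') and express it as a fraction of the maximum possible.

Differing positions: 2, 3, 5, 6. Hamming distance = 4. The maximum possible Hamming distance for length-6 strings is 6, so d_H/6 = 4/6 ≈ 0.6667.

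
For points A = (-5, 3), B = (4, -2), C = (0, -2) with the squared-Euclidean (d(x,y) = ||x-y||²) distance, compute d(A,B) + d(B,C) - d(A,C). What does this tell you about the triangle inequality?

d(A,B) = 9² + 5² = 106, d(B,C) = 4² + 0² = 16, d(A,C) = 5² + 5² = 50.
d(A,B) + d(B,C) - d(A,C) = 106 + 16 - 50 = 122 - 50 = 72. This is ≥ 0, so the triangle inequality holds for these points.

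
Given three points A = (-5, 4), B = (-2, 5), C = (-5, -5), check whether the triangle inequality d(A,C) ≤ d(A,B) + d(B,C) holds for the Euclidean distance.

d(A,B) = √(3² + 1²) = √10 ≈ 3.1623, d(B,C) = √(3² + 10²) = √109 ≈ 10.4403, d(A,C) = √(0² + 9²) = √81 = 9.
d(A,C) = 9 ≤ 3.1623 + 10.4403 = 13.6026. Triangle inequality is satisfied.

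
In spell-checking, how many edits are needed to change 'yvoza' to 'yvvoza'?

Let D[i][j] be the edit distance between the first i characters of 'yvoza' and the first j characters of 'yvvoza', with D[i][0] = i, D[0][j] = j, and D[i][j] = D[i-1][j-1] if the characters match, else 1 + min(D[i-1][j], D[i][j-1], D[i-1][j-1]). Filling the table (rows: prefixes of 'yvoza', columns: prefixes of 'yvvoza'):
     ε  y  v  v  o  z  a
  ε  0  1  2  3  4  5  6
  y  1  0  1  2  3  4  5
  v  2  1  0  1  2  3  4
  o  3  2  1  1  1  2  3
  z  4  3  2  2  2  1  2
  a  5  4  3  3  3  2  1
The bottom-right entry gives D[5][6] = 1, so no sequence of fewer than 1 edit works. Backtracking through the table gives one optimal edit sequence (1 edit):
  yvoza → yvvoza (ins v @2)
Edit distance = 1.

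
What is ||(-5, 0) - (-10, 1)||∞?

max(|x_i - y_i|) = max(|-5 - (-10)|, |0 - 1|) = max(5, 1) = 5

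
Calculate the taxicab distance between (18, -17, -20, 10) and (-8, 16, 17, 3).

Σ|x_i - y_i| = |18 - (-8)| + |-17 - 16| + |-20 - 17| + |10 - 3| = 26 + 33 + 37 + 7 = 103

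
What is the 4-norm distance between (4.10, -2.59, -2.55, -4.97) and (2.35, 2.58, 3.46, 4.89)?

(Σ|x_i - y_i|^4)^(1/4) = (|4.1 - 2.35|^4 + |-2.59 - 2.58|^4 + |-2.55 - 3.46|^4 + |-4.97 - 4.89|^4)^(1/4)
= (1.75^4 + 5.17^4 + 6.01^4 + 9.86^4)^(1/4) ≈ (9.3789 + 714.4341 + 1304.6616 + 9451.6506)^(1/4) = (11480.1252)^(1/4) ≈ 10.3511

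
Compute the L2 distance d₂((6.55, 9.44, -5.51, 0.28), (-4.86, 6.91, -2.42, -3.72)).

√(Σ(x_i - y_i)²) = √((6.55 - (-4.86))² + (9.44 - 6.91)² + (-5.51 - (-2.42))² + (0.28 - (-3.72))²)
= √(11.41² + 2.53² + (-3.09)² + 4²) = √(130.1881 + 6.4009 + 9.5481 + 16) = √162.1371 ≈ 12.7333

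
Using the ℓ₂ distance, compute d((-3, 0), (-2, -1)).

(Σ|x_i - y_i|^2)^(1/2) = (|-3 - (-2)|^2 + |0 - (-1)|^2)^(1/2)
= (1^2 + 1^2)^(1/2) = (1 + 1)^(1/2) = (2)^(1/2) ≈ 1.4142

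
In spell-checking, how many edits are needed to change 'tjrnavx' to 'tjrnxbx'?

Let D[i][j] be the edit distance between the first i characters of 'tjrnavx' and the first j characters of 'tjrnxbx', with D[i][0] = i, D[0][j] = j, and D[i][j] = D[i-1][j-1] if the characters match, else 1 + min(D[i-1][j], D[i][j-1], D[i-1][j-1]). Filling the table (rows: prefixes of 'tjrnavx', columns: prefixes of 'tjrnxbx'):
     ε  t  j  r  n  x  b  x
  ε  0  1  2  3  4  5  6  7
  t  1  0  1  2  3  4  5  6
  j  2  1  0  1  2  3  4  5
  r  3  2  1  0  1  2  3  4
  n  4  3  2  1  0  1  2  3
  a  5  4  3  2  1  1  2  3
  v  6  5  4  3  2  2  2  3
  x  7  6  5  4  3  2  3  2
The bottom-right entry gives D[7][7] = 2, so no sequence of fewer than 2 edits works. Backtracking through the table gives one optimal edit sequence (2 edits):
  tjrnavx → tjrnxvx (sub a→x @5)
  tjrnxvx → tjrnxbx (sub v→b @6)
Edit distance = 2.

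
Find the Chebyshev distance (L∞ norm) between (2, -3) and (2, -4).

max(|x_i - y_i|) = max(|2 - 2|, |-3 - (-4)|) = max(0, 1) = 1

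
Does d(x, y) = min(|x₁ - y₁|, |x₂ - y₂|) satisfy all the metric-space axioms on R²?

No. d fails identity of indiscernibles: take x = (0, 0) and y = (0, 1). Then d(x,y) = min(|0 - 0|, |0 - 1|) = min(0, 1) = 0, yet x ≠ y.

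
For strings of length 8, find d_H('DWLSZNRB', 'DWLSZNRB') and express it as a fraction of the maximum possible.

Differing positions: none. Hamming distance = 0. The maximum possible Hamming distance for length-8 strings is 8, so d_H/8 = 0/8 = 0.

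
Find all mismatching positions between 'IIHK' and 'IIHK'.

Differing positions: none. Hamming distance = 0.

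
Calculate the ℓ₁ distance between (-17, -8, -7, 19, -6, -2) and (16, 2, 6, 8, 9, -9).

Σ|x_i - y_i| = |-17 - 16| + |-8 - 2| + |-7 - 6| + |19 - 8| + |-6 - 9| + |-2 - (-9)| = 33 + 10 + 13 + 11 + 15 + 7 = 89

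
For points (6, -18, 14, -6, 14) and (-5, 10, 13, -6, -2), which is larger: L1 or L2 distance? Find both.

L1 = |6 - (-5)| + |-18 - 10| + |14 - 13| + |-6 - (-6)| + |14 - (-2)| = 11 + 28 + 1 + 0 + 16 = 56
L2 = √(11² + 28² + 1² + 0² + 16²) = √1162 ≈ 34.0881
L1 ≥ L2 always (equality iff movement is along one axis); L1 > L2 here.
Ratio L1/L2 = 56/√1162 ≈ 1.6428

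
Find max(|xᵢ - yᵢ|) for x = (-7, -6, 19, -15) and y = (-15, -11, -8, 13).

max(|x_i - y_i|) = max(|-7 - (-15)|, |-6 - (-11)|, |19 - (-8)|, |-15 - 13|) = max(8, 5, 27, 28) = 28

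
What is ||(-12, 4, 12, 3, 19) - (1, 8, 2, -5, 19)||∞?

max(|x_i - y_i|) = max(|-12 - 1|, |4 - 8|, |12 - 2|, |3 - (-5)|, |19 - 19|) = max(13, 4, 10, 8, 0) = 13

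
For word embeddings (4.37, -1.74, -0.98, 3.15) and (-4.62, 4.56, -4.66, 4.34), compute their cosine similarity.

With u = (4.37, -1.74, -0.98, 3.15), v = (-4.62, 4.56, -4.66, 4.34):
u·v = 4.37·(-4.62) + (-1.74)·4.56 + (-0.98)·(-4.66) + 3.15·4.34 = (-20.1894) + (-7.9344) + 4.5668 + 13.671 = -9.886.
|u| = √(4.37² + (-1.74)² + (-0.98)² + 3.15²) = √(19.0969 + 3.0276 + 0.9604 + 9.9225) = √33.0074, |v| = √((-4.62)² + 4.56² + (-4.66)² + 4.34²) = √(21.3444 + 20.7936 + 21.7156 + 18.8356) = √82.6892.
cos θ = (u·v)/(|u||v|) = -9.886/(√33.0074·√82.6892) ≈ -0.1892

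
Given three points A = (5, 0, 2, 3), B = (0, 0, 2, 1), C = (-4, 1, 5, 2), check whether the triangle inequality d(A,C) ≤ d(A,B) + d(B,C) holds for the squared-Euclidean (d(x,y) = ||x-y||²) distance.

d(A,B) = 5² + 0² + 0² + 2² = 29, d(B,C) = 4² + 1² + 3² + 1² = 27, d(A,C) = 9² + 1² + 3² + 1² = 92.
d(A,C) = 92 > 29 + 27 = 56. Triangle inequality is VIOLATED. (Squared-Euclidean is not a metric — this is a counterexample.)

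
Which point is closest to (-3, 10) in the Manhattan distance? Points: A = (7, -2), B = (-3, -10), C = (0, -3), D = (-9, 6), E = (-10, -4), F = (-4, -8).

Distances: d(A) = 22, d(B) = 20, d(C) = 16, d(D) = 10, d(E) = 21, d(F) = 19. Nearest: D = (-9, 6) with distance 10.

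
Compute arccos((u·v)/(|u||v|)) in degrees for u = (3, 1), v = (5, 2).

With u = (3, 1), v = (5, 2):
u·v = 3·5 + 1·2 = 15 + 2 = 17.
|u| = √(3² + 1²) = √10, |v| = √(5² + 2²) = √29, so |u||v| = √(10·29) = √290.
cos θ = (u·v)/(|u||v|) = 17/√290 ≈ 0.998274
θ = arccos(0.998274) ≈ 3.37°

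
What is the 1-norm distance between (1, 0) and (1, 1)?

Σ|x_i - y_i| = |1 - 1| + |0 - 1| = 0 + 1 = 1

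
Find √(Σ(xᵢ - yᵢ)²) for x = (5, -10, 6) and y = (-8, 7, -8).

√(Σ(x_i - y_i)²) = √((5 - (-8))² + (-10 - 7)² + (6 - (-8))²)
= √(13² + (-17)² + 14²) = √(169 + 289 + 196) = √654 ≈ 25.5734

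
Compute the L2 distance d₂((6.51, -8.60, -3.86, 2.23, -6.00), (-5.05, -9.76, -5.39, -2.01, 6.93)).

√(Σ(x_i - y_i)²) = √((6.51 - (-5.05))² + (-8.6 - (-9.76))² + (-3.86 - (-5.39))² + (2.23 - (-2.01))² + (-6 - 6.93)²)
= √(11.56² + 1.16² + 1.53² + 4.24² + (-12.93)²) = √(133.6336 + 1.3456 + 2.3409 + 17.9776 + 167.1849) = √322.4826 ≈ 17.9578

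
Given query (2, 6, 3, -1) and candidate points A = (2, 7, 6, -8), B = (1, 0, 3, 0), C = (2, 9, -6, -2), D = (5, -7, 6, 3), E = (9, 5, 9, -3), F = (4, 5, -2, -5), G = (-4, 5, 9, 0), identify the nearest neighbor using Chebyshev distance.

Distances: d(A) = 7, d(B) = 6, d(C) = 9, d(D) = 13, d(E) = 7, d(F) = 5, d(G) = 6. Nearest: F = (4, 5, -2, -5) with distance 5.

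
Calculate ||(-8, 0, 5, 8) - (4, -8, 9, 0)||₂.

√(Σ(x_i - y_i)²) = √((-8 - 4)² + (0 - (-8))² + (5 - 9)² + (8 - 0)²)
= √((-12)² + 8² + (-4)² + 8²) = √(144 + 64 + 16 + 64) = √288 ≈ 16.9706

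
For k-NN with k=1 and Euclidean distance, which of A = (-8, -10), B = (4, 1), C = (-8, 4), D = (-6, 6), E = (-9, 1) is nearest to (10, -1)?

Distances: d(A) ≈ 20.1246, d(B) ≈ 6.3246, d(C) ≈ 18.6815, d(D) ≈ 17.4642, d(E) ≈ 19.105. Nearest: B = (4, 1) with distance 6.3246.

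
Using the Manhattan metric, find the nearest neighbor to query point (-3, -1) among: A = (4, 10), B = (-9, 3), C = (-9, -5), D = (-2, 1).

Distances: d(A) = 18, d(B) = 10, d(C) = 10, d(D) = 3. Nearest: D = (-2, 1) with distance 3.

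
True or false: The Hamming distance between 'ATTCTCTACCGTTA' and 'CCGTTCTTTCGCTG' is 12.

Differing positions: 1, 2, 3, 4, 8, 9, 12, 14. Hamming distance = 8, so the claim that d_H = 12 is false.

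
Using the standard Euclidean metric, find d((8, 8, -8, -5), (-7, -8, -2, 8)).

√(Σ(x_i - y_i)²) = √((8 - (-7))² + (8 - (-8))² + (-8 - (-2))² + (-5 - 8)²)
= √(15² + 16² + (-6)² + (-13)²) = √(225 + 256 + 36 + 169) = √686 ≈ 26.1916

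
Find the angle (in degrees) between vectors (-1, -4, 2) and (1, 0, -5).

With u = (-1, -4, 2), v = (1, 0, -5):
u·v = (-1)·1 + (-4)·0 + 2·(-5) = (-1) + 0 + (-10) = -11.
|u| = √((-1)² + (-4)² + 2²) = √21, |v| = √(1² + 0² + (-5)²) = √26, so |u||v| = √(21·26) = √546.
cos θ = (u·v)/(|u||v|) = -11/√546 ≈ -0.470757
θ = arccos(-0.470757) ≈ 118.08°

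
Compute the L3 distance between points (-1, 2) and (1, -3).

(Σ|x_i - y_i|^3)^(1/3) = (|-1 - 1|^3 + |2 - (-3)|^3)^(1/3)
= (2^3 + 5^3)^(1/3) = (8 + 125)^(1/3) = (133)^(1/3) ≈ 5.1045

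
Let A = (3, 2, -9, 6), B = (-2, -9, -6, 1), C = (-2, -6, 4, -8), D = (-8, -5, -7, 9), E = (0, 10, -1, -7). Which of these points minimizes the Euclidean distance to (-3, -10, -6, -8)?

Distances: d(A) ≈ 19.6214, d(B) ≈ 9.1104, d(C) ≈ 10.8167, d(D) ≈ 18.4391, d(E) ≈ 20.8567. Nearest: B = (-2, -9, -6, 1) with distance 9.1104.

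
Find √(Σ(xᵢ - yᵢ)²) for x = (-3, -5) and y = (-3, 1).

√(Σ(x_i - y_i)²) = √((-3 - (-3))² + (-5 - 1)²)
= √(0² + (-6)²) = √(0 + 36) = √36 = 6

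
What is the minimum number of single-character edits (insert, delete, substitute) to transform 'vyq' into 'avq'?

Let D[i][j] be the edit distance between the first i characters of 'vyq' and the first j characters of 'avq', with D[i][0] = i, D[0][j] = j, and D[i][j] = D[i-1][j-1] if the characters match, else 1 + min(D[i-1][j], D[i][j-1], D[i-1][j-1]). Filling the table (rows: prefixes of 'vyq', columns: prefixes of 'avq'):
     ε  a  v  q
  ε  0  1  2  3
  v  1  1  1  2
  y  2  2  2  2
  q  3  3  3  2
The bottom-right entry gives D[3][3] = 2, so no sequence of fewer than 2 edits works. Backtracking through the table gives one optimal edit sequence (2 edits):
  vyq → ayq (sub v→a @1)
  ayq → avq (sub y→v @2)
Edit distance = 2.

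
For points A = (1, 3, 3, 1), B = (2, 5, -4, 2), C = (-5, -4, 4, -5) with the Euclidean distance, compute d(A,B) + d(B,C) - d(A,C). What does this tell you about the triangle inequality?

d(A,B) = √(1² + 2² + 7² + 1²) = √55 ≈ 7.4162, d(B,C) = √(7² + 9² + 8² + 7²) = √243 ≈ 15.5885, d(A,C) = √(6² + 7² + 1² + 6²) = √122 ≈ 11.0454.
d(A,B) + d(B,C) - d(A,C) = 7.4162 + 15.5885 - 11.0454 = 23.0047 - 11.0454 = 11.9593 (to 4 decimal places). This is ≥ 0, so the triangle inequality holds for these points.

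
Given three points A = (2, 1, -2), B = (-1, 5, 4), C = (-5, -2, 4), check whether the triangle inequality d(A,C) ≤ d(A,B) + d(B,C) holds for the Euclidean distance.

d(A,B) = √(3² + 4² + 6²) = √61 ≈ 7.8102, d(B,C) = √(4² + 7² + 0²) = √65 ≈ 8.0623, d(A,C) = √(7² + 3² + 6²) = √94 ≈ 9.6954.
d(A,C) ≈ 9.6954 ≤ 7.8102 + 8.0623 = 15.8725. Triangle inequality is satisfied.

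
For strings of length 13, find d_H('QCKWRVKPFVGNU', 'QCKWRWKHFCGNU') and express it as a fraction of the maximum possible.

Differing positions: 6, 8, 10. Hamming distance = 3. The maximum possible Hamming distance for length-13 strings is 13, so d_H/13 = 3/13 ≈ 0.2308.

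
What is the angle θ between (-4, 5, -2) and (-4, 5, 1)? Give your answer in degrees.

With u = (-4, 5, -2), v = (-4, 5, 1):
u·v = (-4)·(-4) + 5·5 + (-2)·1 = 16 + 25 + (-2) = 39.
|u| = √((-4)² + 5² + (-2)²) = √45, |v| = √((-4)² + 5² + 1²) = √42, so |u||v| = √(45·42) = √1890.
cos θ = (u·v)/(|u||v|) = 39/√1890 ≈ 0.897085
θ = arccos(0.897085) ≈ 26.22°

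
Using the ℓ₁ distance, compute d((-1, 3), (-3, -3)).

Σ|x_i - y_i| = |-1 - (-3)| + |3 - (-3)| = 2 + 6 = 8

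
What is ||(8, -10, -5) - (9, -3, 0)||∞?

max(|x_i - y_i|) = max(|8 - 9|, |-10 - (-3)|, |-5 - 0|) = max(1, 7, 5) = 7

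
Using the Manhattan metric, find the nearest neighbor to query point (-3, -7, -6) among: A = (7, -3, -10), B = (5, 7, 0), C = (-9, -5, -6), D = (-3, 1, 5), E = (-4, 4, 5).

Distances: d(A) = 18, d(B) = 28, d(C) = 8, d(D) = 19, d(E) = 23. Nearest: C = (-9, -5, -6) with distance 8.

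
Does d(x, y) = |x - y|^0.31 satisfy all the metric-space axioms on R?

Yes. With 0 < p = 0.31 ≤ 1, d(x,y) = |x-y|^0.31 is a metric on R. Non-negativity and symmetry are immediate; |x-y|^0.31 = 0 ⟺ |x-y| = 0 ⟺ x = y. For the triangle inequality, the function t ↦ t^0.31 is subadditive on [0,∞) when p ≤ 1, so |x-z|^0.31 ≤ (|x-y| + |y-z|)^0.31 ≤ |x-y|^0.31 + |y-z|^0.31.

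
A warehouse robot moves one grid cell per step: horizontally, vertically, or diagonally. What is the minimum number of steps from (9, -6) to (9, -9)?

max(|x_i - y_i|) = max(|9 - 9|, |-6 - (-9)|) = max(0, 3) = 3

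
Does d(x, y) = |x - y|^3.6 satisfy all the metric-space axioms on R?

No. d(x,y) = |x-y|^3.6 fails the triangle inequality since p = 3.6 > 1. Counterexample: x = 3, y = 11, z = 23. d(x,z) = |3 - 23|^3.6 = 20^3.6 ≈ 48273.4107, but d(x,y) + d(y,z) = 8^3.6 + 12^3.6 ≈ 1782.8876 + 7674.5423 = 9457.4299. Since 48273.4107 > 9457.4299, the triangle inequality is violated.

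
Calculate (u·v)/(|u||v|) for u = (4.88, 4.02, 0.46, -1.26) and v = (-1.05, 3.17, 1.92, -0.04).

With u = (4.88, 4.02, 0.46, -1.26), v = (-1.05, 3.17, 1.92, -0.04):
u·v = 4.88·(-1.05) + 4.02·3.17 + 0.46·1.92 + (-1.26)·(-0.04) = (-5.124) + 12.7434 + 0.8832 + 0.0504 = 8.553.
|u| = √(4.88² + 4.02² + 0.46² + (-1.26)²) = √(23.8144 + 16.1604 + 0.2116 + 1.5876) = √41.774, |v| = √((-1.05)² + 3.17² + 1.92² + (-0.04)²) = √(1.1025 + 10.0489 + 3.6864 + 0.0016) = √14.8394.
cos θ = (u·v)/(|u||v|) = 8.553/(√41.774·√14.8394) ≈ 0.3435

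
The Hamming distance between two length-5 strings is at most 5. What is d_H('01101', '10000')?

Differing positions: 1, 2, 3, 5. Hamming distance = 4. The maximum possible Hamming distance for length-5 strings is 5, so d_H/5 = 4/5 = 0.8.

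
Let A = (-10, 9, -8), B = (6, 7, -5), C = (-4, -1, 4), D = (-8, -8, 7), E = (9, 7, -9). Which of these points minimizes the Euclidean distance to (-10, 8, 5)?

Distances: d(A) ≈ 13.0384, d(B) ≈ 18.8944, d(C) ≈ 10.8628, d(D) ≈ 16.2481, d(E) ≈ 23.622. Nearest: C = (-4, -1, 4) with distance 10.8628.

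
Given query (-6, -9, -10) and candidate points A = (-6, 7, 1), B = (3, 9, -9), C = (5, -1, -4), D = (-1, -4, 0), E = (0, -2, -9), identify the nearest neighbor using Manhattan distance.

Distances: d(A) = 27, d(B) = 28, d(C) = 25, d(D) = 20, d(E) = 14. Nearest: E = (0, -2, -9) with distance 14.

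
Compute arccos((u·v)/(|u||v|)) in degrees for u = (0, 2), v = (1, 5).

With u = (0, 2), v = (1, 5):
u·v = 0·1 + 2·5 = 0 + 10 = 10.
|u| = √(0² + 2²) = √4, |v| = √(1² + 5²) = √26, so |u||v| = √(4·26) = √104.
cos θ = (u·v)/(|u||v|) = 10/√104 ≈ 0.980581
θ = arccos(0.980581) ≈ 11.31°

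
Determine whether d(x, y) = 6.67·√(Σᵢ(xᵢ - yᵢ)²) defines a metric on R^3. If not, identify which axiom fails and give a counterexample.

Yes. The L2 (Euclidean) norm induces a metric on R^3, and multiplying a metric by a positive constant 6.67 > 0 preserves all four axioms: non-negativity (6.67·||x-y|| ≥ 0), identity (6.67·||x-y|| = 0 ⟺ ||x-y|| = 0 ⟺ x = y), symmetry (||x-y|| = ||y-x||), and the triangle inequality (6.67·||x-z|| ≤ 6.67·||x-y|| + 6.67·||y-z||). So d is a metric.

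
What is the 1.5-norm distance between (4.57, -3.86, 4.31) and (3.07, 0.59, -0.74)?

(Σ|x_i - y_i|^1.5)^(1/1.5) = (|4.57 - 3.07|^1.5 + |-3.86 - 0.59|^1.5 + |4.31 - (-0.74)|^1.5)^(1/1.5)
= (1.5^1.5 + 4.45^1.5 + 5.05^1.5)^(1/1.5) ≈ (1.8371 + 9.3873 + 11.3485)^(1/1.5) = (22.5729)^(1/1.5) ≈ 7.9871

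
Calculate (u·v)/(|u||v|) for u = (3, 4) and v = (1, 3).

With u = (3, 4), v = (1, 3):
u·v = 3·1 + 4·3 = 3 + 12 = 15.
|u| = √(3² + 4²) = √25, |v| = √(1² + 3²) = √10, so |u||v| = √(25·10) = √250.
cos θ = (u·v)/(|u||v|) = 15/√250 ≈ 0.9487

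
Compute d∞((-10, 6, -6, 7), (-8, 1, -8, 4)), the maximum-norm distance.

max(|x_i - y_i|) = max(|-10 - (-8)|, |6 - 1|, |-6 - (-8)|, |7 - 4|) = max(2, 5, 2, 3) = 5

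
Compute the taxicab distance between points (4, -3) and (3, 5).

Σ|x_i - y_i| = |4 - 3| + |-3 - 5| = 1 + 8 = 9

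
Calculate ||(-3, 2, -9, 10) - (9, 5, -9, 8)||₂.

√(Σ(x_i - y_i)²) = √((-3 - 9)² + (2 - 5)² + (-9 - (-9))² + (10 - 8)²)
= √((-12)² + (-3)² + 0² + 2²) = √(144 + 9 + 0 + 4) = √157 ≈ 12.53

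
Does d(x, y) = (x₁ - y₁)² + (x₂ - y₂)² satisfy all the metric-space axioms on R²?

No. The squared Euclidean distance fails the triangle inequality. Counterexample: x = (0, 0), y = (5, 2), z = (10, 4). d(x,z) = 10² + 4² = 116, but d(x,y) + d(y,z) = (5² + 2²) + (5² + 2²) = 29 + 29 = 58. Since 116 > 58, the triangle inequality is violated. (Note: √d, the ordinary Euclidean distance, IS a metric.)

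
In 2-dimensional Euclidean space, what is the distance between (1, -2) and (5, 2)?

√(Σ(x_i - y_i)²) = √((1 - 5)² + (-2 - 2)²)
= √((-4)² + (-4)²) = √(16 + 16) = √32 ≈ 5.6569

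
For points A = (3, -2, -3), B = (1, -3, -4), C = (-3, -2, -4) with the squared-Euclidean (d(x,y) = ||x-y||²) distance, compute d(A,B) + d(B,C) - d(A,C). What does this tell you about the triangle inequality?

d(A,B) = 2² + 1² + 1² = 6, d(B,C) = 4² + 1² + 0² = 17, d(A,C) = 6² + 0² + 1² = 37.
d(A,B) + d(B,C) - d(A,C) = 6 + 17 - 37 = 23 - 37 = -14. This is < 0, so the triangle inequality FAILS for these points (squared-Euclidean is not a metric).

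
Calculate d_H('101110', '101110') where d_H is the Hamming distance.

Differing positions: none. Hamming distance = 0.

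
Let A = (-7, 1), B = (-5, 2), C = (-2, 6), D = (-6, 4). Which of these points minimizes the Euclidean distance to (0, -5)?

Distances: d(A) ≈ 9.2195, d(B) ≈ 8.6023, d(C) ≈ 11.1803, d(D) ≈ 10.8167. Nearest: B = (-5, 2) with distance 8.6023.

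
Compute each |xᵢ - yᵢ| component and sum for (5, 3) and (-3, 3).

Σ|x_i - y_i| = |5 - (-3)| + |3 - 3| = 8 + 0 = 8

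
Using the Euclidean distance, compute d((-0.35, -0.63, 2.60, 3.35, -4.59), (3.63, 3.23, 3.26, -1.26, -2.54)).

(Σ|x_i - y_i|^2)^(1/2) = (|-0.35 - 3.63|^2 + |-0.63 - 3.23|^2 + |2.6 - 3.26|^2 + |3.35 - (-1.26)|^2 + |-4.59 - (-2.54)|^2)^(1/2)
= (3.98^2 + 3.86^2 + 0.66^2 + 4.61^2 + 2.05^2)^(1/2) = (15.8404 + 14.8996 + 0.4356 + 21.2521 + 4.2025)^(1/2) = (56.6302)^(1/2) ≈ 7.5253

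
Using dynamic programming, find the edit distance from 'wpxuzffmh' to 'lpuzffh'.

Let D[i][j] be the edit distance between the first i characters of 'wpxuzffmh' and the first j characters of 'lpuzffh', with D[i][0] = i, D[0][j] = j, and D[i][j] = D[i-1][j-1] if the characters match, else 1 + min(D[i-1][j], D[i][j-1], D[i-1][j-1]). Filling the table (rows: prefixes of 'wpxuzffmh', columns: prefixes of 'lpuzffh'):
     ε  l  p  u  z  f  f  h
  ε  0  1  2  3  4  5  6  7
  w  1  1  2  3  4  5  6  7
  p  2  2  1  2  3  4  5  6
  x  3  3  2  2  3  4  5  6
  u  4  4  3  2  3  4  5  6
  z  5  5  4  3  2  3  4  5
  f  6  6  5  4  3  2  3  4
  f  7  7  6  5  4  3  2  3
  m  8  8  7  6  5  4  3  3
  h  9  9  8  7  6  5  4  3
The bottom-right entry gives D[9][7] = 3, so no sequence of fewer than 3 edits works. Backtracking through the table gives one optimal edit sequence (3 edits):
  wpxuzffmh → lpxuzffmh (sub w→l @1)
  lpxuzffmh → lpuzffmh (del x @3)
  lpuzffmh → lpuzffh (del m @7)
Edit distance = 3.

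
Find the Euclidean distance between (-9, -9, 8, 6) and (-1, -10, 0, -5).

√(Σ(x_i - y_i)²) = √((-9 - (-1))² + (-9 - (-10))² + (8 - 0)² + (6 - (-5))²)
= √((-8)² + 1² + 8² + 11²) = √(64 + 1 + 64 + 121) = √250 ≈ 15.8114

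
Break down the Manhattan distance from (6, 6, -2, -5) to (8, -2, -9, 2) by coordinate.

Σ|x_i - y_i| = |6 - 8| + |6 - (-2)| + |-2 - (-9)| + |-5 - 2| = 2 + 8 + 7 + 7 = 24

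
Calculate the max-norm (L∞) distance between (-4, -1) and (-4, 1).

max(|x_i - y_i|) = max(|-4 - (-4)|, |-1 - 1|) = max(0, 2) = 2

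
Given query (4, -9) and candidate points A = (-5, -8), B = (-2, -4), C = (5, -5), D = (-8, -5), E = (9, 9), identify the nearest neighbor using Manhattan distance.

Distances: d(A) = 10, d(B) = 11, d(C) = 5, d(D) = 16, d(E) = 23. Nearest: C = (5, -5) with distance 5.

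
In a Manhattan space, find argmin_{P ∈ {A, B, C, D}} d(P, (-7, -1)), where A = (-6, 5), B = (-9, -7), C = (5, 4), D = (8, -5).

Distances: d(A) = 7, d(B) = 8, d(C) = 17, d(D) = 19. Nearest: A = (-6, 5) with distance 7.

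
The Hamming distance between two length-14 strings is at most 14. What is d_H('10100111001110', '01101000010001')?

Differing positions: 1, 2, 5, 6, 7, 8, 10, 11, 12, 13, 14. Hamming distance = 11. The maximum possible Hamming distance for length-14 strings is 14, so d_H/14 = 11/14 ≈ 0.7857.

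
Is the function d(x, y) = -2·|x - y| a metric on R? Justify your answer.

No. With c = -2 < 0, d fails non-negativity: d(7, 13) = -2·|7 - 13| = -2·6 = -12 < 0.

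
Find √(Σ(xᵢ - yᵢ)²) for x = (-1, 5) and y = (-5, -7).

√(Σ(x_i - y_i)²) = √((-1 - (-5))² + (5 - (-7))²)
= √(4² + 12²) = √(16 + 144) = √160 ≈ 12.6491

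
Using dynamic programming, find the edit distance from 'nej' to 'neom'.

Let D[i][j] be the edit distance between the first i characters of 'nej' and the first j characters of 'neom', with D[i][0] = i, D[0][j] = j, and D[i][j] = D[i-1][j-1] if the characters match, else 1 + min(D[i-1][j], D[i][j-1], D[i-1][j-1]). Filling the table (rows: prefixes of 'nej', columns: prefixes of 'neom'):
     ε  n  e  o  m
  ε  0  1  2  3  4
  n  1  0  1  2  3
  e  2  1  0  1  2
  j  3  2  1  1  2
The bottom-right entry gives D[3][4] = 2, so no sequence of fewer than 2 edits works. Backtracking through the table gives one optimal edit sequence (2 edits):
  nej → neoj (ins o @3)
  neoj → neom (sub j→m @4)
Edit distance = 2.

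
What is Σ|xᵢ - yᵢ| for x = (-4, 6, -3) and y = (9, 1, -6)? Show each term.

Σ|x_i - y_i| = |-4 - 9| + |6 - 1| + |-3 - (-6)| = 13 + 5 + 3 = 21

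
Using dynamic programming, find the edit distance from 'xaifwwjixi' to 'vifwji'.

Let D[i][j] be the edit distance between the first i characters of 'xaifwwjixi' and the first j characters of 'vifwji', with D[i][0] = i, D[0][j] = j, and D[i][j] = D[i-1][j-1] if the characters match, else 1 + min(D[i-1][j], D[i][j-1], D[i-1][j-1]). Filling the table (rows: prefixes of 'xaifwwjixi', columns: prefixes of 'vifwji'):
     ε  v  i  f  w  j  i
  ε  0  1  2  3  4  5  6
  x  1  1  2  3  4  5  6
  a  2  2  2  3  4  5  6
  i  3  3  2  3  4  5  5
  f  4  4  3  2  3  4  5
  w  5  5  4  3  2  3  4
  w  6  6  5  4  3  3  4
  j  7  7  6  5  4  3  4
  i  8  8  7  6  5  4  3
  x  9  9  8  7  6  5  4
  i 10 10  9  8  7  6  5
The bottom-right entry gives D[10][6] = 5, so no sequence of fewer than 5 edits works. Backtracking through the table gives one optimal edit sequence (5 edits):
  xaifwwjixi → aifwwjixi (del x @1)
  aifwwjixi → vifwwjixi (sub a→v @1)
  vifwwjixi → vifwjixi (del w @4)
  vifwjixi → vifwjxi (del i @6)
  vifwjxi → vifwji (del x @6)
Edit distance = 5.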